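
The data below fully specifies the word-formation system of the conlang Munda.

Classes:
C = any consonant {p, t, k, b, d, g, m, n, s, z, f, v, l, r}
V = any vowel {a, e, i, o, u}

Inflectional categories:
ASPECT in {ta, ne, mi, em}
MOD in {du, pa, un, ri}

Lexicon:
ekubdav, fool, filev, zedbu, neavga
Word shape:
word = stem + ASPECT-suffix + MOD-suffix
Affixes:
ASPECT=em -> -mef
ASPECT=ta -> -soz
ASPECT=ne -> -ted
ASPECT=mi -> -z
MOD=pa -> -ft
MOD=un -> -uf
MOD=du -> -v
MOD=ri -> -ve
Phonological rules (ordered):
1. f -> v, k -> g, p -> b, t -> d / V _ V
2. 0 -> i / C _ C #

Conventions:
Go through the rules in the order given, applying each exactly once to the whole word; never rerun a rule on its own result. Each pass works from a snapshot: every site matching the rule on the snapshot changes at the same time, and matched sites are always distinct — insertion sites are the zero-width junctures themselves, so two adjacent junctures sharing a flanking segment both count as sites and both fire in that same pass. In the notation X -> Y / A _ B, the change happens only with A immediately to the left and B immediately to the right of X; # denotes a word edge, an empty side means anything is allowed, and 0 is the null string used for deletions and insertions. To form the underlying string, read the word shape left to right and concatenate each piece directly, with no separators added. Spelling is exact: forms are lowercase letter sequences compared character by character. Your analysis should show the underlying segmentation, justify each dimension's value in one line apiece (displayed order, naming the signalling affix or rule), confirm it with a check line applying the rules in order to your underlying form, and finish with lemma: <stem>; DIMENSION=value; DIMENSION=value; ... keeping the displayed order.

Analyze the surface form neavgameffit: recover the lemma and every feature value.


underlying: neavga-mef-ft
ASPECT=em - signalled by the affix -mef
MOD=pa - signalled by the affix -ft
check: neavgamefft -> neavgamefft -> neavgameffit
lemma: neavga; ASPECT=em; MOD=pa


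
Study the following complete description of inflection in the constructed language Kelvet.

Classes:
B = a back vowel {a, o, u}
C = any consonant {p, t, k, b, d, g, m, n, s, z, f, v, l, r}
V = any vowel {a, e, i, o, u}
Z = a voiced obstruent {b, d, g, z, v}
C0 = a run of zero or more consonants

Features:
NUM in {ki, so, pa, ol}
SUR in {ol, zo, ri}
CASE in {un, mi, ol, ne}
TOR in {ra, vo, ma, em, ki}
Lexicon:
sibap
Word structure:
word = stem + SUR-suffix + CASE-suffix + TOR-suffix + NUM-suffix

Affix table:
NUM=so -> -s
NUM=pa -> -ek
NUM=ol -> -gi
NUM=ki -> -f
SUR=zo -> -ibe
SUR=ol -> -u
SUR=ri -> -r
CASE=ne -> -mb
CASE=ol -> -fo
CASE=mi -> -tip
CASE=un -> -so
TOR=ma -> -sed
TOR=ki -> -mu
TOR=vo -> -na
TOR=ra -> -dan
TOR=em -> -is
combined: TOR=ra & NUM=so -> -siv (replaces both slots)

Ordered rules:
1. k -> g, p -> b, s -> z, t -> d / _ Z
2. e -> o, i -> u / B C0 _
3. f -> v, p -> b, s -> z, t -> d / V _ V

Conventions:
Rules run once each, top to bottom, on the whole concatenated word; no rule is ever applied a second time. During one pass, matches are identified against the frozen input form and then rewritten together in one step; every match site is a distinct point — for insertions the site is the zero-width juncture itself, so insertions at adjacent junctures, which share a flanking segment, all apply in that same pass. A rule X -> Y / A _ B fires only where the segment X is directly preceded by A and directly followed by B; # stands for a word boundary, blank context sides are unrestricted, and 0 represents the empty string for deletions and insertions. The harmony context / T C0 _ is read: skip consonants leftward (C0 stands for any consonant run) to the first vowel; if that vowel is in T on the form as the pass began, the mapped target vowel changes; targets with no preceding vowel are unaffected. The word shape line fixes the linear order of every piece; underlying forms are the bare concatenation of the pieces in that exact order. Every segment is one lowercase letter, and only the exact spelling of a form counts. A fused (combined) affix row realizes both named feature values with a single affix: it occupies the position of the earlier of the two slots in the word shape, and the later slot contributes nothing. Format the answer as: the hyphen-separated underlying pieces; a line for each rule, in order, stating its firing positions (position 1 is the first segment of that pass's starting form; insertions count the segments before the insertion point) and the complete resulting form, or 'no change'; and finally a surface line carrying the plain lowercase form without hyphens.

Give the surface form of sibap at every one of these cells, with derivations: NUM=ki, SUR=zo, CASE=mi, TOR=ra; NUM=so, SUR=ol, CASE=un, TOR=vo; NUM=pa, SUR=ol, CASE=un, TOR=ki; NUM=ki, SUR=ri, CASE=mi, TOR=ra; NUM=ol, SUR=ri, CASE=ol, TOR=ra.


cell NUM=ki, SUR=zo, CASE=mi, TOR=ra:
underlying: sibap-ibe-tip-dan-f
1. k -> g, p -> b, s -> z, t -> d / _ Z: fires at position(s) 11: sibapibetibdanf
2. e -> o, i -> u / B C0 _: fires at position(s) 6: sibapubetibdanf
3. f -> v, p -> b, s -> z, t -> d / V _ V: fires at position(s) 5, 9: sibabubedibdanf
surface: sibabubedibdanf

cell NUM=so, SUR=ol, CASE=un, TOR=vo:
underlying: sibap-u-so-na-s
1. k -> g, p -> b, s -> z, t -> d / _ Z: no change
2. e -> o, i -> u / B C0 _: no change
3. f -> v, p -> b, s -> z, t -> d / V _ V: fires at position(s) 5, 7: sibabuzonas
surface: sibabuzonas

cell NUM=pa, SUR=ol, CASE=un, TOR=ki:
underlying: sibap-u-so-mu-ek
1. k -> g, p -> b, s -> z, t -> d / _ Z: no change
2. e -> o, i -> u / B C0 _: fires at position(s) 11: sibapusomuok
3. f -> v, p -> b, s -> z, t -> d / V _ V: fires at position(s) 5, 7: sibabuzomuok
surface: sibabuzomuok

cell NUM=ki, SUR=ri, CASE=mi, TOR=ra:
underlying: sibap-r-tip-dan-f
1. k -> g, p -> b, s -> z, t -> d / _ Z: fires at position(s) 9: sibaprtibdanf
2. e -> o, i -> u / B C0 _: fires at position(s) 8: sibaprtubdanf
3. f -> v, p -> b, s -> z, t -> d / V _ V: no change
surface: sibaprtubdanf

cell NUM=ol, SUR=ri, CASE=ol, TOR=ra:
underlying: sibap-r-fo-dan-gi
1. k -> g, p -> b, s -> z, t -> d / _ Z: no change
2. e -> o, i -> u / B C0 _: fires at position(s) 13: sibaprfodangu
3. f -> v, p -> b, s -> z, t -> d / V _ V: no change
surface: sibaprfodangu


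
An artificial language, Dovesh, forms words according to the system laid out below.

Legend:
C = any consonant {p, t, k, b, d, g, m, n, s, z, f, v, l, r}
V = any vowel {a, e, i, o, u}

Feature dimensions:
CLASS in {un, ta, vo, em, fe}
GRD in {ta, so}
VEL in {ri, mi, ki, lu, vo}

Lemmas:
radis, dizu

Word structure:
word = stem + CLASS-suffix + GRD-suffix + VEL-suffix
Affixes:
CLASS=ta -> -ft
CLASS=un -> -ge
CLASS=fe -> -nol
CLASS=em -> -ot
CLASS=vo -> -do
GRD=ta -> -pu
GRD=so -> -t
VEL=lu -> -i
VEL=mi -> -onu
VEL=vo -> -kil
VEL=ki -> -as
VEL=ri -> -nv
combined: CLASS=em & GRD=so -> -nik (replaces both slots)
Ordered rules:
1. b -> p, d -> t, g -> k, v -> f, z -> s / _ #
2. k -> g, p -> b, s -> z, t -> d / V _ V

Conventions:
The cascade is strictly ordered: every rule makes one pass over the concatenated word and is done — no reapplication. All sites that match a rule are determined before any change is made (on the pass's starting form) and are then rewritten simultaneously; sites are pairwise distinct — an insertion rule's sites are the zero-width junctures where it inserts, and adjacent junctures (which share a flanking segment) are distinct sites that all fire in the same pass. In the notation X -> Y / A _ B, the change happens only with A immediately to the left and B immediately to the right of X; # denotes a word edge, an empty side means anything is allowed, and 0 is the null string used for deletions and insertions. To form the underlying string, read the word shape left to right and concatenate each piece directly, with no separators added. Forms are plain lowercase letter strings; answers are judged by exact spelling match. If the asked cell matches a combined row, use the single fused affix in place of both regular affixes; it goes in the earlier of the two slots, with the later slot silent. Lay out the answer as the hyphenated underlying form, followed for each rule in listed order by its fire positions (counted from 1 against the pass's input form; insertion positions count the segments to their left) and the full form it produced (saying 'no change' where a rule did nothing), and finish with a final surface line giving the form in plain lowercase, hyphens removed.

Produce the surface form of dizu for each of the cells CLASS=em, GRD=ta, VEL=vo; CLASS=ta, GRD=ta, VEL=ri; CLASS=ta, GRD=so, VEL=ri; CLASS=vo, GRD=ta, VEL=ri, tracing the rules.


cell CLASS=em, GRD=ta, VEL=vo:
underlying: dizu-ot-pu-kil
1. b -> p, d -> t, g -> k, v -> f, z -> s / _ #: no change
2. k -> g, p -> b, s -> z, t -> d / V _ V: fires at position(s) 9: dizuotpugil
surface: dizuotpugil

cell CLASS=ta, GRD=ta, VEL=ri:
underlying: dizu-ft-pu-nv
1. b -> p, d -> t, g -> k, v -> f, z -> s / _ #: fires at position(s) 10: dizuftpunf
2. k -> g, p -> b, s -> z, t -> d / V _ V: no change
surface: dizuftpunf

cell CLASS=ta, GRD=so, VEL=ri:
underlying: dizu-ft-t-nv
1. b -> p, d -> t, g -> k, v -> f, z -> s / _ #: fires at position(s) 9: dizufttnf
2. k -> g, p -> b, s -> z, t -> d / V _ V: no change
surface: dizufttnf

cell CLASS=vo, GRD=ta, VEL=ri:
underlying: dizu-do-pu-nv
1. b -> p, d -> t, g -> k, v -> f, z -> s / _ #: fires at position(s) 10: dizudopunf
2. k -> g, p -> b, s -> z, t -> d / V _ V: fires at position(s) 7: dizudobunf
surface: dizudobunf


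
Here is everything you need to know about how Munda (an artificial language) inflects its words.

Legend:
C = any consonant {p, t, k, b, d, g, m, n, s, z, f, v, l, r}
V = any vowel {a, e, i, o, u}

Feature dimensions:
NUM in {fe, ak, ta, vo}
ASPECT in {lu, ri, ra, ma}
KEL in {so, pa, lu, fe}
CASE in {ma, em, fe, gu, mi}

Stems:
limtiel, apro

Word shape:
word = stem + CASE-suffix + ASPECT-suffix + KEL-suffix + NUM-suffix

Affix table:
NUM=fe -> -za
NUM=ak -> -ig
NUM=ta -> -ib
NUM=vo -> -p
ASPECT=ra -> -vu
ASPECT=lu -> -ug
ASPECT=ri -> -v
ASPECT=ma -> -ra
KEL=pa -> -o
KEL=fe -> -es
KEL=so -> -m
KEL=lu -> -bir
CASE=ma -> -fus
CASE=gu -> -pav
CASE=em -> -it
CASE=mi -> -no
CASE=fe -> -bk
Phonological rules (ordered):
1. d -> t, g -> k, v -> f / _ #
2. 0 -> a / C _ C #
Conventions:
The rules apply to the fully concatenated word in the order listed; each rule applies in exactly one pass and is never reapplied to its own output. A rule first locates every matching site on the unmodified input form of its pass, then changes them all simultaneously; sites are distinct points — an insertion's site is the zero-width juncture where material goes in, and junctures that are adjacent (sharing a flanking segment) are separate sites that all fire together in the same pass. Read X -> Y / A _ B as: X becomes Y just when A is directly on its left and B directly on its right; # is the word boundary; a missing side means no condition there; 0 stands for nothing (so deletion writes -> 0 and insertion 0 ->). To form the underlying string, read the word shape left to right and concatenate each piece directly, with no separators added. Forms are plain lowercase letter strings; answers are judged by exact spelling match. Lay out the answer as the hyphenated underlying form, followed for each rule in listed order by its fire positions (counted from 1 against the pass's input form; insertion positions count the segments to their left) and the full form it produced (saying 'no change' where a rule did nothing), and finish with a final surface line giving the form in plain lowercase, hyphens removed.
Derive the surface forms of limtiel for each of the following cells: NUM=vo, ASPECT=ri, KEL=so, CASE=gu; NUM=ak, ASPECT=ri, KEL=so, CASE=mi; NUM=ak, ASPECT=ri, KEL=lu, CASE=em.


cell NUM=vo, ASPECT=ri, KEL=so, CASE=gu:
underlying: limtiel-pav-v-m-p
1. d -> t, g -> k, v -> f / _ #: no change
2. 0 -> a / C _ C #: inserts after position(s) 12: limtielpavvmap
surface: limtielpavvmap

cell NUM=ak, ASPECT=ri, KEL=so, CASE=mi:
underlying: limtiel-no-v-m-ig
1. d -> t, g -> k, v -> f / _ #: fires at position(s) 13: limtielnovmik
2. 0 -> a / C _ C #: no change
surface: limtielnovmik

cell NUM=ak, ASPECT=ri, KEL=lu, CASE=em:
underlying: limtiel-it-v-bir-ig
1. d -> t, g -> k, v -> f / _ #: fires at position(s) 15: limtielitvbirik
2. 0 -> a / C _ C #: no change
surface: limtielitvbirik


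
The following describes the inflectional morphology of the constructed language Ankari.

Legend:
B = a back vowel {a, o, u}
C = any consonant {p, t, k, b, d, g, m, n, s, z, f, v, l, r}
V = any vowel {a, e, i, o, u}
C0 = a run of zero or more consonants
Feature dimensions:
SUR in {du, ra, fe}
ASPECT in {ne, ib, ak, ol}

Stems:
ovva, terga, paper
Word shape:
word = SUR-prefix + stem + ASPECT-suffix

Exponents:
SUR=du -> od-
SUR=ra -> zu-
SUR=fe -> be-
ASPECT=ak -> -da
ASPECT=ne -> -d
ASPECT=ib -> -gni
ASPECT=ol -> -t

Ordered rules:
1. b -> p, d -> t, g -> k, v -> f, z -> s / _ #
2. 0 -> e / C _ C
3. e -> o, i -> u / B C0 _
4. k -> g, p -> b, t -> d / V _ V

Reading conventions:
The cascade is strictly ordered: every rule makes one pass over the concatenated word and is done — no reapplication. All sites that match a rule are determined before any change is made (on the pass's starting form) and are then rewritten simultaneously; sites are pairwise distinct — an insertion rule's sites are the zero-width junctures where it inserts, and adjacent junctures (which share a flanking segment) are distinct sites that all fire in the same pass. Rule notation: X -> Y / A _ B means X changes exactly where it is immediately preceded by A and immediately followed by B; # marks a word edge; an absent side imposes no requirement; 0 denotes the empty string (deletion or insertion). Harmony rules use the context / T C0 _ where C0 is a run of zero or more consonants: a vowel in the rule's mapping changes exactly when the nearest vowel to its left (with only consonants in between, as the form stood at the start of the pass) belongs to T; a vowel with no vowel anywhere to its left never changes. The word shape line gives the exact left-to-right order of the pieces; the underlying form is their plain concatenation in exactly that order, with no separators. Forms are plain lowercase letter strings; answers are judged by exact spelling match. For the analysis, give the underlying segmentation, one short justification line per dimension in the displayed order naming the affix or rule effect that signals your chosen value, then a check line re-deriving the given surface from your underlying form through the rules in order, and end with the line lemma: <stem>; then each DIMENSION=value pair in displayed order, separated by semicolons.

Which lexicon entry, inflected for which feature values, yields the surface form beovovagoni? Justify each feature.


underlying: be-ovva-gni
SUR=fe - signalled by the affix be-
ASPECT=ib - signalled by the affix -gni
check: beovvagni -> beovvagni -> beovevageni -> beovovagoni -> beovovagoni
lemma: ovva; SUR=fe; ASPECT=ib


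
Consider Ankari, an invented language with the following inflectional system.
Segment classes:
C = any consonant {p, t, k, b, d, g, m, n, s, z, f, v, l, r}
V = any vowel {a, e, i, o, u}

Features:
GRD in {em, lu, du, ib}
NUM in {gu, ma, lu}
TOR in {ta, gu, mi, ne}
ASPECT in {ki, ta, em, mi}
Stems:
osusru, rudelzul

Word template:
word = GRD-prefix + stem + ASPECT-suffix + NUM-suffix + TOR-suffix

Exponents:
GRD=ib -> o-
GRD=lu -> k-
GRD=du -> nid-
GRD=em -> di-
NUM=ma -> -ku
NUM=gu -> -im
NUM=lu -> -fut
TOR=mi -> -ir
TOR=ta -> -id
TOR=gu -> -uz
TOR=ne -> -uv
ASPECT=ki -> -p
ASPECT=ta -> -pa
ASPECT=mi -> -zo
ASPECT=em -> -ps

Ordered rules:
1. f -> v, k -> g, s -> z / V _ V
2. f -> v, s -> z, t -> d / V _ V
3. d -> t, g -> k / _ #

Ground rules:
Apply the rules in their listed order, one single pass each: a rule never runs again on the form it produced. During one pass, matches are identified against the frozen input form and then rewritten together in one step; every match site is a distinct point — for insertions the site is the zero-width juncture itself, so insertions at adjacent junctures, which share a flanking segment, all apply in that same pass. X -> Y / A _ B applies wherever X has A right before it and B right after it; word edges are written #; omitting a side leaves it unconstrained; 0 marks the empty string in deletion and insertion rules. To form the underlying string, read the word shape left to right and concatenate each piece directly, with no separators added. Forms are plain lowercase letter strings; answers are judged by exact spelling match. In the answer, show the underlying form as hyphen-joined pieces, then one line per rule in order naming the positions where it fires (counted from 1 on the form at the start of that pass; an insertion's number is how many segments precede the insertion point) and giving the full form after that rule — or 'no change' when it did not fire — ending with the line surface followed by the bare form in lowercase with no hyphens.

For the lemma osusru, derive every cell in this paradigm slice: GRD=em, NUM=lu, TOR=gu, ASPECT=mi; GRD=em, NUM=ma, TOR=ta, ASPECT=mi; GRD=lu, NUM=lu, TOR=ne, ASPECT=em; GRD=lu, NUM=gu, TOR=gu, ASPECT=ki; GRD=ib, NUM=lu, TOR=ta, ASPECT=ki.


cell GRD=em, NUM=lu, TOR=gu, ASPECT=mi:
underlying: di-osusru-zo-fut-uz
1. f -> v, k -> g, s -> z / V _ V: fires at position(s) 4, 11: diozusruzovutuz
2. f -> v, s -> z, t -> d / V _ V: fires at position(s) 13: diozusruzovuduz
3. d -> t, g -> k / _ #: no change
surface: diozusruzovuduz

cell GRD=em, NUM=ma, TOR=ta, ASPECT=mi:
underlying: di-osusru-zo-ku-id
1. f -> v, k -> g, s -> z / V _ V: fires at position(s) 4, 11: diozusruzoguid
2. f -> v, s -> z, t -> d / V _ V: no change
3. d -> t, g -> k / _ #: fires at position(s) 14: diozusruzoguit
surface: diozusruzoguit

cell GRD=lu, NUM=lu, TOR=ne, ASPECT=em:
underlying: k-osusru-ps-fut-uv
1. f -> v, k -> g, s -> z / V _ V: fires at position(s) 3: kozusrupsfutuv
2. f -> v, s -> z, t -> d / V _ V: fires at position(s) 12: kozusrupsfuduv
3. d -> t, g -> k / _ #: no change
surface: kozusrupsfuduv

cell GRD=lu, NUM=gu, TOR=gu, ASPECT=ki:
underlying: k-osusru-p-im-uz
1. f -> v, k -> g, s -> z / V _ V: fires at position(s) 3: kozusrupimuz
2. f -> v, s -> z, t -> d / V _ V: no change
3. d -> t, g -> k / _ #: no change
surface: kozusrupimuz

cell GRD=ib, NUM=lu, TOR=ta, ASPECT=ki:
underlying: o-osusru-p-fut-id
1. f -> v, k -> g, s -> z / V _ V: fires at position(s) 3: oozusrupfutid
2. f -> v, s -> z, t -> d / V _ V: fires at position(s) 11: oozusrupfudid
3. d -> t, g -> k / _ #: fires at position(s) 13: oozusrupfudit
surface: oozusrupfudit


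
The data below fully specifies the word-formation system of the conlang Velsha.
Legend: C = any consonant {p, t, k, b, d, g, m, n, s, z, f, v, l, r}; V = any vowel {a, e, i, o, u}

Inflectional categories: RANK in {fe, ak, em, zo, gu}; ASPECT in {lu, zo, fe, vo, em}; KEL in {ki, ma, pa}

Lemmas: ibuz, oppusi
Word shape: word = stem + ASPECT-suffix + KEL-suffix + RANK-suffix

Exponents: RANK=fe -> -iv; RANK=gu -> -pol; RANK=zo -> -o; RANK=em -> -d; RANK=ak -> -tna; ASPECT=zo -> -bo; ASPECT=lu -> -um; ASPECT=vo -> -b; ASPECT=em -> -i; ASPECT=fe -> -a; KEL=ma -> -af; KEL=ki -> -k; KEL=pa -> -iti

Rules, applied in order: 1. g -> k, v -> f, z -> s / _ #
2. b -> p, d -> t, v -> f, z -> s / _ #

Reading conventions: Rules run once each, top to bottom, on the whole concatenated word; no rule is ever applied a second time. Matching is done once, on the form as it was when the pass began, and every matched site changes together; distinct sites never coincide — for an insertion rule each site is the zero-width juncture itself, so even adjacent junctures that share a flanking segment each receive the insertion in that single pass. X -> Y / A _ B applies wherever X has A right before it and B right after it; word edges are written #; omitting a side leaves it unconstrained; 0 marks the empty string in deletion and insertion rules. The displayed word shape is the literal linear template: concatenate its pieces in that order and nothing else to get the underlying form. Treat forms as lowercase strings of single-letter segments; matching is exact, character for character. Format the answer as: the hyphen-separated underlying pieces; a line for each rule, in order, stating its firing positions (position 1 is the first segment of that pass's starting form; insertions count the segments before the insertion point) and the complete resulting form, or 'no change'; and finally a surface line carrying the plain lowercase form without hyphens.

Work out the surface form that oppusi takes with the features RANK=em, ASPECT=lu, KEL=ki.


underlying: oppusi-um-k-d
1. g -> k, v -> f, z -> s / _ #: no change
2. b -> p, d -> t, v -> f, z -> s / _ #: fires at position(s) 10: oppusiumkt
surface: oppusiumkt


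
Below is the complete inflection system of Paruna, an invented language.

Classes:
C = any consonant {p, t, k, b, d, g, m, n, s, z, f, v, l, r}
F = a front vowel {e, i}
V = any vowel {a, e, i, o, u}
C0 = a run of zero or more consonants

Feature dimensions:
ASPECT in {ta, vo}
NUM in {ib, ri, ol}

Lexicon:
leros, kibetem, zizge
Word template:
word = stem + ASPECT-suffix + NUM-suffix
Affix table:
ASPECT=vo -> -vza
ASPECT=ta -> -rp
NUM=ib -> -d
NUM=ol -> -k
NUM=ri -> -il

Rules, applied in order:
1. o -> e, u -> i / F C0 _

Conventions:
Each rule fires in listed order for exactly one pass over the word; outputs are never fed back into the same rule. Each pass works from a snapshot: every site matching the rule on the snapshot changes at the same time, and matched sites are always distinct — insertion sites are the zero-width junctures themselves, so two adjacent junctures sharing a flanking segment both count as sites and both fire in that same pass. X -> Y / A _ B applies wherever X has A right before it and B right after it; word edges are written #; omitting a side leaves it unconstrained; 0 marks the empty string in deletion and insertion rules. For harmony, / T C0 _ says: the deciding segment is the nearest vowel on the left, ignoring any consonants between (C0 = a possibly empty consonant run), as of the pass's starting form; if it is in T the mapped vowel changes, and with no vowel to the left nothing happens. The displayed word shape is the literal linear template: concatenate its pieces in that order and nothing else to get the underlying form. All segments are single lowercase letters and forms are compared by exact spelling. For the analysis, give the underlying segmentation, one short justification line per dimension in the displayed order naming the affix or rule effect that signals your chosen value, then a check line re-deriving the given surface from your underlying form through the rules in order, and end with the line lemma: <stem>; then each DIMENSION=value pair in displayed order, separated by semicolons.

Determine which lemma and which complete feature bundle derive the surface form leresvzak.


underlying: leros-vza-k
ASPECT=vo - signalled by the affix -vza
NUM=ol - signalled by the affix -k
check: lerosvzak -> leresvzak
lemma: leros; ASPECT=vo; NUM=ol


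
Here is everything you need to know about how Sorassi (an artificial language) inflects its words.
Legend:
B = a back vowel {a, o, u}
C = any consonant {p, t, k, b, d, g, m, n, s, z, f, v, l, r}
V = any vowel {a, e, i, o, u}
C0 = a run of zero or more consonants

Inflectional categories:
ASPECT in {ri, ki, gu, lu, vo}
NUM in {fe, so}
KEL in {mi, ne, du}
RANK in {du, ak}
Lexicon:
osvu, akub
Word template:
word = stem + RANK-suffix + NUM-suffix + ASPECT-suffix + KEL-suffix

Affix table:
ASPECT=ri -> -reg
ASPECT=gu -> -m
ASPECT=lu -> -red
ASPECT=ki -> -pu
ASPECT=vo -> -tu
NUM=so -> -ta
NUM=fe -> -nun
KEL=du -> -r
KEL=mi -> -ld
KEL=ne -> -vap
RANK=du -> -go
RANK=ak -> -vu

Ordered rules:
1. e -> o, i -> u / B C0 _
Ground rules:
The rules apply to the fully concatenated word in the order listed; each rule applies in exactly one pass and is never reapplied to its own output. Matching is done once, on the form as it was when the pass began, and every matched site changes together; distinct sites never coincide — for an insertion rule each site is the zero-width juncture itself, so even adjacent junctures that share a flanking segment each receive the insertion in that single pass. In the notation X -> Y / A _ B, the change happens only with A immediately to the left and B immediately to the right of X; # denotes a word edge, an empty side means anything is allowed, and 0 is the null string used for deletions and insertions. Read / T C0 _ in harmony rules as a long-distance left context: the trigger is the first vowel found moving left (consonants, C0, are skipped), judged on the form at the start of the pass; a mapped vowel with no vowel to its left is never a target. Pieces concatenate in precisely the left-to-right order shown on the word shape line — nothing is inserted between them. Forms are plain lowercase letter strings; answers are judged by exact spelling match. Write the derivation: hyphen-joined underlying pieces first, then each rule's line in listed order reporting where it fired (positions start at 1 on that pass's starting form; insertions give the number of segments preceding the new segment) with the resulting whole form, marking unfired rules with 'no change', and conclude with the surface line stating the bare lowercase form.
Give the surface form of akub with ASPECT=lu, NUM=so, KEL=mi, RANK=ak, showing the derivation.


underlying: akub-vu-ta-red-ld
1. e -> o, i -> u / B C0 _: fires at position(s) 10: akubvutarodld
surface: akubvutarodld


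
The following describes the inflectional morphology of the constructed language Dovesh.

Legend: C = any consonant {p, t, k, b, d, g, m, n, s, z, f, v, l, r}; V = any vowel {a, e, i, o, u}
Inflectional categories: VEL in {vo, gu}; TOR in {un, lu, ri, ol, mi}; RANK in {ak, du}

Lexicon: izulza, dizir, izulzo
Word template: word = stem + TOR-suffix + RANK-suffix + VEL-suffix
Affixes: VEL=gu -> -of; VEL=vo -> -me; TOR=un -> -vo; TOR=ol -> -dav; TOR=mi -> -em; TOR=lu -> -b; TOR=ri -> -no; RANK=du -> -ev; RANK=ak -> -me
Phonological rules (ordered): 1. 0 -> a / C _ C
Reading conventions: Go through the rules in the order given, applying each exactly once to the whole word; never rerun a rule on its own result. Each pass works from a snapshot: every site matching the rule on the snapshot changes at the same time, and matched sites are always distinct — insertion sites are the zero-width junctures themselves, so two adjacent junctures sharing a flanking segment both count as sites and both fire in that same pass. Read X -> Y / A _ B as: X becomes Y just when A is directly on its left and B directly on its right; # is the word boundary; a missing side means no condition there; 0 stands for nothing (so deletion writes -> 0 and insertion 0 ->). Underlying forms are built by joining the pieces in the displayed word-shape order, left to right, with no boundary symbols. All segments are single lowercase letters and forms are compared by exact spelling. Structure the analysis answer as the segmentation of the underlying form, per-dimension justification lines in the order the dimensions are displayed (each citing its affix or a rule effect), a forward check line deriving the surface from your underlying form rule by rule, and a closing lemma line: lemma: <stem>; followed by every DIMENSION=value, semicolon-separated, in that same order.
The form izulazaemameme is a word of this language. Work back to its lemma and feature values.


underlying: izulza-em-me-me
VEL=vo - signalled by the affix -me
TOR=mi - signalled by the affix -em
RANK=ak - signalled by the affix -me
check: izulzaemmeme -> izulazaemameme
lemma: izulza; VEL=vo; TOR=mi; RANK=ak


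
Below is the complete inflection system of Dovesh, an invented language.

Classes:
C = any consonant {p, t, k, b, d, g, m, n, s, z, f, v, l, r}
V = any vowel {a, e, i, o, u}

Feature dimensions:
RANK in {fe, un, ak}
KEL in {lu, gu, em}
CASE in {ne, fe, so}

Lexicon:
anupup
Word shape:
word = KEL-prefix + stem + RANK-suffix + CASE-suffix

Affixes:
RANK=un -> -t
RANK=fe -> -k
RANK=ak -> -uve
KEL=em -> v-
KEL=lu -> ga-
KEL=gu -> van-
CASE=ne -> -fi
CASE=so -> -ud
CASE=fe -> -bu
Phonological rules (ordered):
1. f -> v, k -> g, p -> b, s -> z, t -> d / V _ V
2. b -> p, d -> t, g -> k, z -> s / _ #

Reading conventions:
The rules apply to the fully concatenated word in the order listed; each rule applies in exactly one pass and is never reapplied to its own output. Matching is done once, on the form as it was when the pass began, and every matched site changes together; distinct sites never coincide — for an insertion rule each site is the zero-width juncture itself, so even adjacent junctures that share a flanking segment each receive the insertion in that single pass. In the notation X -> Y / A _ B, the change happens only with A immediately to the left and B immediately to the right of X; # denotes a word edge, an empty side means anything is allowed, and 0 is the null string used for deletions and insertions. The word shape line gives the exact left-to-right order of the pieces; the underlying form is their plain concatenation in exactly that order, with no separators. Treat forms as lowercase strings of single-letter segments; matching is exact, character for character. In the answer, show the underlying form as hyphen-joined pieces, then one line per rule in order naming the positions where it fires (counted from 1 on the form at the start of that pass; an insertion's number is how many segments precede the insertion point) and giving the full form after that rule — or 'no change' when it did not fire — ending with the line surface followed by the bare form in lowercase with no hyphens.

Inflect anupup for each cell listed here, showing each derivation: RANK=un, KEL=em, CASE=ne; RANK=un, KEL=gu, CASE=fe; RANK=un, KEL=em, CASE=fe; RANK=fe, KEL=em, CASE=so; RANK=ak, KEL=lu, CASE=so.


cell RANK=un, KEL=em, CASE=ne:
underlying: v-anupup-t-fi
1. f -> v, k -> g, p -> b, s -> z, t -> d / V _ V: fires at position(s) 5: vanubuptfi
2. b -> p, d -> t, g -> k, z -> s / _ #: no change
surface: vanubuptfi

cell RANK=un, KEL=gu, CASE=fe:
underlying: van-anupup-t-bu
1. f -> v, k -> g, p -> b, s -> z, t -> d / V _ V: fires at position(s) 7: vananubuptbu
2. b -> p, d -> t, g -> k, z -> s / _ #: no change
surface: vananubuptbu

cell RANK=un, KEL=em, CASE=fe:
underlying: v-anupup-t-bu
1. f -> v, k -> g, p -> b, s -> z, t -> d / V _ V: fires at position(s) 5: vanubuptbu
2. b -> p, d -> t, g -> k, z -> s / _ #: no change
surface: vanubuptbu

cell RANK=fe, KEL=em, CASE=so:
underlying: v-anupup-k-ud
1. f -> v, k -> g, p -> b, s -> z, t -> d / V _ V: fires at position(s) 5: vanubupkud
2. b -> p, d -> t, g -> k, z -> s / _ #: fires at position(s) 10: vanubupkut
surface: vanubupkut

cell RANK=ak, KEL=lu, CASE=so:
underlying: ga-anupup-uve-ud
1. f -> v, k -> g, p -> b, s -> z, t -> d / V _ V: fires at position(s) 6, 8: gaanububuveud
2. b -> p, d -> t, g -> k, z -> s / _ #: fires at position(s) 13: gaanububuveut
surface: gaanububuveut


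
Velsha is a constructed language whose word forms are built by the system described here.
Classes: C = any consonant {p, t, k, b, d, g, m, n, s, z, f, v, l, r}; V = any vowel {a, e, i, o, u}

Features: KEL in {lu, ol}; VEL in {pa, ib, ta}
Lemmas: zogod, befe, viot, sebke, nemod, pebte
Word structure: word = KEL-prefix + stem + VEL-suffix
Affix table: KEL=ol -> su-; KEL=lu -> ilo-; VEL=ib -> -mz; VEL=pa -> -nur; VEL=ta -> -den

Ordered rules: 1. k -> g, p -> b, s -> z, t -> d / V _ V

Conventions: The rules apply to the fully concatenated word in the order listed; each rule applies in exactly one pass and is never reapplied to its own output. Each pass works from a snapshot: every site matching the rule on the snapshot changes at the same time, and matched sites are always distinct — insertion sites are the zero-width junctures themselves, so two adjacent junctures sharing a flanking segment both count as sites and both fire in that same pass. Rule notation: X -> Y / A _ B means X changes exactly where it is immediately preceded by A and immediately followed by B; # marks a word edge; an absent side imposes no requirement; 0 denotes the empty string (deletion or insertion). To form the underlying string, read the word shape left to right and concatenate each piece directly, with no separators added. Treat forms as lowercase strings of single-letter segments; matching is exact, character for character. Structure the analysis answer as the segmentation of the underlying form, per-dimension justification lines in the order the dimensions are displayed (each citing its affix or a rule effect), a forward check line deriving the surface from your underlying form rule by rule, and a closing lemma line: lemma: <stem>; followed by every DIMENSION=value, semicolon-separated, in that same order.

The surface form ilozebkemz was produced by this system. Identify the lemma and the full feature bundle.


underlying: ilo-sebke-mz
KEL=lu - signalled by the affix ilo-
VEL=ib - signalled by the affix -mz
check: ilosebkemz -> ilozebkemz
lemma: sebke; KEL=lu; VEL=ib


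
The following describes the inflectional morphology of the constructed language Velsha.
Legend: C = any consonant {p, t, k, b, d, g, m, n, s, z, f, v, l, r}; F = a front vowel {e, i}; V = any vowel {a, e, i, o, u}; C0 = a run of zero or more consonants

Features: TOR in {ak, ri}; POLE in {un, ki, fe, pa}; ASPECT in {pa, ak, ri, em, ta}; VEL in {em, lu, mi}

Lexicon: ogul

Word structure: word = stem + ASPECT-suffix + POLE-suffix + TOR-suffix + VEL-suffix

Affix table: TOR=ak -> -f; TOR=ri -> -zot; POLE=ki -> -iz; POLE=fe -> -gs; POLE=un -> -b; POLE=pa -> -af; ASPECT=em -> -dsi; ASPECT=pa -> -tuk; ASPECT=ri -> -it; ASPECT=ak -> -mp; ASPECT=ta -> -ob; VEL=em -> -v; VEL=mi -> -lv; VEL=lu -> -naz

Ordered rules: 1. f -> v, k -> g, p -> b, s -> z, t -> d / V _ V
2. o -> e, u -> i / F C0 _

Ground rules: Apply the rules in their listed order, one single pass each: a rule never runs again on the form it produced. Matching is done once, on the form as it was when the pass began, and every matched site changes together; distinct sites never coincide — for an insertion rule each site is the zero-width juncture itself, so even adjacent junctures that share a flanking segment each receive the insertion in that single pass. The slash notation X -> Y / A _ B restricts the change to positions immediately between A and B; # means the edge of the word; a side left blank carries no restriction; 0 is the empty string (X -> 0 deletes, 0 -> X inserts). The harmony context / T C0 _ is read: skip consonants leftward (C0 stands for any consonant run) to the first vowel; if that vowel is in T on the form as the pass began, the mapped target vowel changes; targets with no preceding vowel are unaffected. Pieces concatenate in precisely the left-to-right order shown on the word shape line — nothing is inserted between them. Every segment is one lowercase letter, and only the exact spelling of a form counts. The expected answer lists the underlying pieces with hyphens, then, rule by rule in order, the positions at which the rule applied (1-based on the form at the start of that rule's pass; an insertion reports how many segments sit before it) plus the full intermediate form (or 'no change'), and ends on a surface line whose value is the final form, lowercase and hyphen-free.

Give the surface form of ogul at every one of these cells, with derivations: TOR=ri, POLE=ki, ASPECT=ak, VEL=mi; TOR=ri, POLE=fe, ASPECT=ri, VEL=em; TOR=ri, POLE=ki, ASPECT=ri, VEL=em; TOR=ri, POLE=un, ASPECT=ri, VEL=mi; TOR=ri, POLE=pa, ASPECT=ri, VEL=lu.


cell TOR=ri, POLE=ki, ASPECT=ak, VEL=mi:
underlying: ogul-mp-iz-zot-lv
1. f -> v, k -> g, p -> b, s -> z, t -> d / V _ V: no change
2. o -> e, u -> i / F C0 _: fires at position(s) 10: ogulmpizzetlv
surface: ogulmpizzetlv

cell TOR=ri, POLE=fe, ASPECT=ri, VEL=em:
underlying: ogul-it-gs-zot-v
1. f -> v, k -> g, p -> b, s -> z, t -> d / V _ V: no change
2. o -> e, u -> i / F C0 _: fires at position(s) 10: ogulitgszetv
surface: ogulitgszetv

cell TOR=ri, POLE=ki, ASPECT=ri, VEL=em:
underlying: ogul-it-iz-zot-v
1. f -> v, k -> g, p -> b, s -> z, t -> d / V _ V: fires at position(s) 6: ogulidizzotv
2. o -> e, u -> i / F C0 _: fires at position(s) 10: ogulidizzetv
surface: ogulidizzetv

cell TOR=ri, POLE=un, ASPECT=ri, VEL=mi:
underlying: ogul-it-b-zot-lv
1. f -> v, k -> g, p -> b, s -> z, t -> d / V _ V: no change
2. o -> e, u -> i / F C0 _: fires at position(s) 9: ogulitbzetlv
surface: ogulitbzetlv

cell TOR=ri, POLE=pa, ASPECT=ri, VEL=lu:
underlying: ogul-it-af-zot-naz
1. f -> v, k -> g, p -> b, s -> z, t -> d / V _ V: fires at position(s) 6: ogulidafzotnaz
2. o -> e, u -> i / F C0 _: no change
surface: ogulidafzotnaz


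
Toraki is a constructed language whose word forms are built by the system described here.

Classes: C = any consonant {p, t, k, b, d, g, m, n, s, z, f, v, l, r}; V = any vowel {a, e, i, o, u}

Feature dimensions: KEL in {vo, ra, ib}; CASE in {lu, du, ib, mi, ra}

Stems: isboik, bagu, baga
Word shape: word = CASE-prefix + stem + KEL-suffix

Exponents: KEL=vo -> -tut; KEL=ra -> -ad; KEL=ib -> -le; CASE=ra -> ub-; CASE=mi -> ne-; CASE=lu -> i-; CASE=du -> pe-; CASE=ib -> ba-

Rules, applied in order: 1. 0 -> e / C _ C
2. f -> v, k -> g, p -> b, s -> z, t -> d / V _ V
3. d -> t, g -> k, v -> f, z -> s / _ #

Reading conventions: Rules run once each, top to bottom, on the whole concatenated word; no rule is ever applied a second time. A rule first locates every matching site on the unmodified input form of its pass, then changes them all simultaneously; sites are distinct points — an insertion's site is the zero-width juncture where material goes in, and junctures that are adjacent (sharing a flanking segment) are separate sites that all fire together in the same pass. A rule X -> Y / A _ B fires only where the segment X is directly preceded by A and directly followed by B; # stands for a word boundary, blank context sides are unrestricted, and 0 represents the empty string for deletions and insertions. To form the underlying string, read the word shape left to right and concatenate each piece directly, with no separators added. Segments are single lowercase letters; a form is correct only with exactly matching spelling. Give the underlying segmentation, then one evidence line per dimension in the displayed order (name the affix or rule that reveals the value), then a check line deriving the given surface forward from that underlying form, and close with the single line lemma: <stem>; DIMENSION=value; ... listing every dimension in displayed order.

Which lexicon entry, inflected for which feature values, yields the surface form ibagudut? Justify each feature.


underlying: i-bagu-tut
KEL=vo - signalled by the affix -tut
CASE=lu - signalled by the affix i-
check: ibagutut -> ibagutut -> ibagudut -> ibagudut
lemma: bagu; KEL=vo; CASE=lu


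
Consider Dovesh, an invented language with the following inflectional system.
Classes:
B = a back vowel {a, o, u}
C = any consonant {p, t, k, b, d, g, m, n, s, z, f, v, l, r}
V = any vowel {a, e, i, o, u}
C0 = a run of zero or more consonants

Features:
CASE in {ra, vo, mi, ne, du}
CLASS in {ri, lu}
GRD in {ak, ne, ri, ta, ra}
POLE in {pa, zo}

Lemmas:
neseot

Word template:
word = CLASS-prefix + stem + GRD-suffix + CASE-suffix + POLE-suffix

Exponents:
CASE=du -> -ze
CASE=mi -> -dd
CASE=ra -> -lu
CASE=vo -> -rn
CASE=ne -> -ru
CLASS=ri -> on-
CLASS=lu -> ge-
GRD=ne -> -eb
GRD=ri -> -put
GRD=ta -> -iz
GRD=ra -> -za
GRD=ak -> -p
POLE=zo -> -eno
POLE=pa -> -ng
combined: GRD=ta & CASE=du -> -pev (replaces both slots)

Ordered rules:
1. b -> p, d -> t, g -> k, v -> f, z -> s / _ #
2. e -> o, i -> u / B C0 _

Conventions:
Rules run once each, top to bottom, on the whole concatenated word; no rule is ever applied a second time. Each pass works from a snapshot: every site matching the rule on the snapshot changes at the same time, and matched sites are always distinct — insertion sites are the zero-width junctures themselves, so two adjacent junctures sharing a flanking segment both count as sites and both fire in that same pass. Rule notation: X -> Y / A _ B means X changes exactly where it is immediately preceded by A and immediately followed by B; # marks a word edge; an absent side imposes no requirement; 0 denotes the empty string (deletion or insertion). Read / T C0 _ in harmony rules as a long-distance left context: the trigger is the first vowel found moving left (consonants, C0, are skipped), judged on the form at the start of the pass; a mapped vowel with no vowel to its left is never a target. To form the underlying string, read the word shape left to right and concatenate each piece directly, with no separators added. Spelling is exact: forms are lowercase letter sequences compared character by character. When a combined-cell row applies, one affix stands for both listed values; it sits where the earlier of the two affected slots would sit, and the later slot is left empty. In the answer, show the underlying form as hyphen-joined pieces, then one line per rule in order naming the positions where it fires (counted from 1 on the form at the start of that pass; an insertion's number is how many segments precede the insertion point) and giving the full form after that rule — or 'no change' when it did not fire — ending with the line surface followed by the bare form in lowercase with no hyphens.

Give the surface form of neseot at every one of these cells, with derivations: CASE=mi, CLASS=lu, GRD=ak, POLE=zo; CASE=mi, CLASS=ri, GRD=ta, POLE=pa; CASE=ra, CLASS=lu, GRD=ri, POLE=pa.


cell CASE=mi, CLASS=lu, GRD=ak, POLE=zo:
underlying: ge-neseot-p-dd-eno
1. b -> p, d -> t, g -> k, v -> f, z -> s / _ #: no change
2. e -> o, i -> u / B C0 _: fires at position(s) 12: geneseotpddono
surface: geneseotpddono

cell CASE=mi, CLASS=ri, GRD=ta, POLE=pa:
underlying: on-neseot-iz-dd-ng
1. b -> p, d -> t, g -> k, v -> f, z -> s / _ #: fires at position(s) 14: onneseotizddnk
2. e -> o, i -> u / B C0 _: fires at position(s) 4, 9: onnoseotuzddnk
surface: onnoseotuzddnk

cell CASE=ra, CLASS=lu, GRD=ri, POLE=pa:
underlying: ge-neseot-put-lu-ng
1. b -> p, d -> t, g -> k, v -> f, z -> s / _ #: fires at position(s) 15: geneseotputlunk
2. e -> o, i -> u / B C0 _: no change
surface: geneseotputlunk
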